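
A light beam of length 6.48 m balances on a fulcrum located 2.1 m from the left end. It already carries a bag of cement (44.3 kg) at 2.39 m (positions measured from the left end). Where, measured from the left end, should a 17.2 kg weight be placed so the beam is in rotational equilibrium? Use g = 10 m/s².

Sum moments about the fulcrum (at 2.1 m from the left end) (the support reaction has zero arm there).
Bag of cement: 44.3 × 10 = 443 N down at 2.39 m → arm 0.29 m, τ = 443 × 0.29 = 128.5 N·m clockwise.
Net moment of existing loads = 128.5 N·m clockwise.
The weight weighs 17.2 × 10 = 172 N and must supply an equal counterclockwise moment, so its lever arm about the fulcrum is 128.5 / 172 = 0.747 m.
That puts it at 2.1 − 0.747 = 1.35 m from the left end.

x ≈ 1.35 m from the left end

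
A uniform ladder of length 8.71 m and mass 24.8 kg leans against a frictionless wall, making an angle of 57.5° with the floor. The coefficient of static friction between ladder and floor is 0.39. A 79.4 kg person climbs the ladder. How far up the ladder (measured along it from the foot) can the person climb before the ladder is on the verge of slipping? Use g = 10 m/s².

d ≈ 5.64 m

Choose the foot of the ladder as the axis so the floor normal and friction both act there and drop out.
Ladder weight 24.8×10 = 248 N acts at 4.355 m along the ladder; its horizontal arm is 4.355·cos57.5° = 2.34 m → τ = 580.3 N·m clockwise.
Person weight 79.4×10 = 794 N at distance d → arm d·cos57.5° → τ = 794·d·0.5373 clockwise.
Wall normal N at the top has arm L sinθ = 7.346 m counterclockwise, so Στ = 0 gives N·7.346 = 580.3 + 426.6·d.
ΣFy = 0 ⇒ N_floor = 1042 N, so the maximum friction is μ_s·N_floor = 0.39×1042 = 406.4 N. ΣFx = 0 ⇒ N_wall = f, so at the slipping point N = 406.4 N.
Substituting: 406.4×7.346 = 580.3 + 426.6·d ⇒ d = (2985 − 580.3) / 426.6 = 5.64 m.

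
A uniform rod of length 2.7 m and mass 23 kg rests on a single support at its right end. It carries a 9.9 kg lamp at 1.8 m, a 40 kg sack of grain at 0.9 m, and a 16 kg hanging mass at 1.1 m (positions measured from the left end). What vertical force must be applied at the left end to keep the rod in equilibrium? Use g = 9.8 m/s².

Choose the right end as the axis so the unknown pivot reaction has zero arm there.
Beam weight: 23 × 9.8 = 225.4 N down at 1.35 m → arm 1.35 m, τ = 225.4 × 1.35 = 304.3 N·m counterclockwise.
Lamp: 9.9 × 9.8 = 97.02 N down at 1.8 m → arm 0.9 m, τ = 97.02 × 0.9 = 87.32 N·m counterclockwise.
Sack of grain: 40 × 9.8 = 392 N down at 0.9 m → arm 1.8 m, τ = 392 × 1.8 = 705.6 N·m counterclockwise.
Hanging mass: 16 × 9.8 = 156.8 N down at 1.1 m → arm 1.6 m, τ = 156.8 × 1.6 = 250.9 N·m counterclockwise.
Net moment of the loads = 1348 N·m counterclockwise.
The upward force F acts at the left end, arm 2.7 m, giving F × 2.7 clockwise.
Balancing moments: F × 2.7 = 1348, giving F = 1348 / 2.7 = 499 N.

F ≈ 499 N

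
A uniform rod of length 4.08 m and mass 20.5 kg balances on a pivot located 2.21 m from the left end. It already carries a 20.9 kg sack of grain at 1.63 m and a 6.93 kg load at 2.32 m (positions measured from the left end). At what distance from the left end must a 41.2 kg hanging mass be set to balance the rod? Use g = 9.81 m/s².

Take moments about the pivot (at 2.21 m from the left end).
Beam weight: 20.5 × 9.81 = 201.1 N down at 2.04 m → arm 0.17 m, τ = 201.1 × 0.17 = 34.19 N·m counterclockwise.
Sack of grain: 20.9 × 9.81 = 205 N down at 1.63 m → arm 0.58 m, τ = 205 × 0.58 = 118.9 N·m counterclockwise.
Load: 6.93 × 9.81 = 67.98 N down at 2.32 m → arm 0.11 m, τ = 67.98 × 0.11 = 7.478 N·m clockwise.
Net moment of existing loads = 145.6 N·m counterclockwise.
The hanging mass weighs 41.2 × 9.81 = 404.2 N and must supply an equal clockwise moment, so its lever arm about the pivot is 145.6 / 404.2 = 0.36 m.
That puts it at 2.21 + 0.36 = 2.57 m from the left end.

x ≈ 2.57 m from the left end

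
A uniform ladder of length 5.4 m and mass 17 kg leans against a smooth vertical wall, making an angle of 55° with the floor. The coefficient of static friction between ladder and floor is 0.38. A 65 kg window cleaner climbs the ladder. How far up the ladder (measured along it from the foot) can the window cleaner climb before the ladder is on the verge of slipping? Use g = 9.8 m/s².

d ≈ 2.99 m

Taking torques about the foot of the ladder:
Ladder weight 17×9.8 = 166.6 N acts at 2.7 m along the ladder; its horizontal arm is 2.7·cos55° = 1.549 m → τ = 258.1 N·m clockwise.
Window cleaner weight 65×9.8 = 637 N at distance d → arm d·cos55° → τ = 637·d·0.5736 clockwise.
Wall normal N at the top has arm L sinθ = 4.423 m counterclockwise, so Στ = 0 gives N·4.423 = 258.1 + 365.4·d.
ΣFy = 0 ⇒ N_floor = 803.6 N, so the maximum friction is μ_s·N_floor = 0.38×803.6 = 305.4 N. ΣFx = 0 ⇒ N_wall = f, so at the slipping point N = 305.4 N.
Substituting: 305.4×4.423 = 258.1 + 365.4·d ⇒ d = (1351 − 258.1) / 365.4 = 2.99 m.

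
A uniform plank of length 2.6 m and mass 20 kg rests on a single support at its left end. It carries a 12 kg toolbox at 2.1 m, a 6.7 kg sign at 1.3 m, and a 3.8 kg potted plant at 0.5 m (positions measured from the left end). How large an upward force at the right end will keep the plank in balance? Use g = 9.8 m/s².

F ≈ 233 N

Choose the left end as the axis so the unknown pivot reaction has zero arm there.
Beam weight: 20 × 9.8 = 196 N down at 1.3 m → arm 1.3 m, τ = 196 × 1.3 = 254.8 N·m clockwise.
Toolbox: 12 × 9.8 = 117.6 N down at 2.1 m → arm 2.1 m, τ = 117.6 × 2.1 = 247 N·m clockwise.
Sign: 6.7 × 9.8 = 65.66 N down at 1.3 m → arm 1.3 m, τ = 65.66 × 1.3 = 85.36 N·m clockwise.
Potted plant: 3.8 × 9.8 = 37.24 N down at 0.5 m → arm 0.5 m, τ = 37.24 × 0.5 = 18.62 N·m clockwise.
Net moment of the loads = 605.8 N·m clockwise.
The upward force F acts at the right end, arm 2.6 m, giving F × 2.6 counterclockwise.
Balancing moments: F × 2.6 = 605.8, giving F = 605.8 / 2.6 = 233 N.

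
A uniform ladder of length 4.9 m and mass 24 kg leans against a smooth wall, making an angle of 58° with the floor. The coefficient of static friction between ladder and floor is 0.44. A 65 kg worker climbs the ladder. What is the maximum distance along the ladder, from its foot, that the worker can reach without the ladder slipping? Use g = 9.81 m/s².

d ≈ 3.82 m

Taking torques about the foot of the ladder:
Ladder weight 24×9.81 = 235.4 N acts at 2.45 m along the ladder; its horizontal arm is 2.45·cos58° = 1.298 m → τ = 305.5 N·m clockwise.
Worker weight 65×9.81 = 637.6 N at distance d → arm d·cos58° → τ = 637.6·d·0.5299 clockwise.
Wall normal N at the top has arm L sinθ = 4.155 m counterclockwise, so Στ = 0 gives N·4.155 = 305.5 + 337.9·d.
ΣFy = 0 ⇒ N_floor = 873 N, so the maximum friction is μ_s·N_floor = 0.44×873 = 384.1 N. ΣFx = 0 ⇒ N_wall = f, so at the slipping point N = 384.1 N.
Substituting: 384.1×4.155 = 305.5 + 337.9·d ⇒ d = (1596 − 305.5) / 337.9 = 3.82 m.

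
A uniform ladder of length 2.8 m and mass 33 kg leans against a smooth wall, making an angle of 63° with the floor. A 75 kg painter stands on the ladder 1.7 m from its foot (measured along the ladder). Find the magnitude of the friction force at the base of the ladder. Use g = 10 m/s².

f ≈ 316 N

Taking torques about the foot of the ladder:
Ladder weight 33×10 = 330 N acts at 1.4 m along the ladder; its horizontal arm is 1.4·cos63° = 0.6356 m → τ = 209.7 N·m clockwise.
Painter: 75×10 = 750 N at 1.7 m → arm 0.7718 m → τ = 578.9 N·m clockwise.
Wall normal N acts horizontally at the top; its moment arm is the height L sinθ = 2.8·sin63° = 2.495 m, counterclockwise.
Balancing moments: N × 2.495 = 788.6, giving N = 316 N.
ΣFx = 0: friction at the foot balances the wall's push, so f = N_wall = 316 N.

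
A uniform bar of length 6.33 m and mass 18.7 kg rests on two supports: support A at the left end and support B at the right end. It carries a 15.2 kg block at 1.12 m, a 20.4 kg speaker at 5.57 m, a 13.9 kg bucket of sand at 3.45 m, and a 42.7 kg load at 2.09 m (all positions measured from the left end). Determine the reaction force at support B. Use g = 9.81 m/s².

R_B ≈ 507 N

Choose support A as the axis so its reaction then has zero moment arm.
Beam weight: 18.7 × 9.81 = 183.4 N down at 3.165 m → arm 3.165 m, τ = 183.4 × 3.165 = 580.5 N·m clockwise.
Block: 15.2 × 9.81 = 149.1 N down at 1.12 m → arm 1.12 m, τ = 149.1 × 1.12 = 167 N·m clockwise.
Speaker: 20.4 × 9.81 = 200.1 N down at 5.57 m → arm 5.57 m, τ = 200.1 × 5.57 = 1115 N·m clockwise.
Bucket of sand: 13.9 × 9.81 = 136.4 N down at 3.45 m → arm 3.45 m, τ = 136.4 × 3.45 = 470.6 N·m clockwise.
Load: 42.7 × 9.81 = 418.9 N down at 2.09 m → arm 2.09 m, τ = 418.9 × 2.09 = 875.5 N·m clockwise.
Net load moment about support A = 3209 N·m clockwise.
Reaction R at support B is upward at 6.33 m, arm 6.33 m → moment R × 6.33 counterclockwise.
Balancing moments: R × 6.33 = 3209, giving R = 507 N.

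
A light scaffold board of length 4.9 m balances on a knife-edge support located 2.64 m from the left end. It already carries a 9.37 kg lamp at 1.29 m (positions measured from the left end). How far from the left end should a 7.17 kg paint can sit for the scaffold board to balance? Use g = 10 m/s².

Choose the knife-edge support (at 2.64 m from the left end) as the axis so the support reaction has zero arm there.
Lamp: 9.37 × 10 = 93.7 N down at 1.29 m → arm 1.35 m, τ = 93.7 × 1.35 = 126.5 N·m counterclockwise.
Net moment of existing loads = 126.5 N·m counterclockwise.
The paint can weighs 7.17 × 10 = 71.7 N and must supply an equal clockwise moment, so its lever arm about the knife-edge support is 126.5 / 71.7 = 1.76 m.
That puts it at 2.64 + 1.76 = 4.4 m from the left end.

x ≈ 4.4 m from the left end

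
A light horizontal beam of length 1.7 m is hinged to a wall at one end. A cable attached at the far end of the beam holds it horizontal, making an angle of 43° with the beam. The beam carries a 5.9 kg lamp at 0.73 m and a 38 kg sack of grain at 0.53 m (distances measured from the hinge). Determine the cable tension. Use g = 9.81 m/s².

T ≈ 207 N

Choose the hinge as the axis so the unknown hinge reaction has zero arm there.
Lamp: 5.9 × 9.81 = 57.88 N down at 0.73 m → arm 0.73 m, τ = 57.88 × 0.73 = 42.25 N·m clockwise.
Sack of grain: 38 × 9.81 = 372.8 N down at 0.53 m → arm 0.53 m, τ = 372.8 × 0.53 = 197.6 N·m clockwise.
Total clockwise load moment = 239.8 N·m.
The cable tension T acts at 1.7 m; only its component perpendicular to the beam, T sinθ, produces torque. sin 43° = 0.682.
Balancing moments: T × 1.7 × 0.682 = 239.8, giving T = 239.8 / 1.159 = 207 N.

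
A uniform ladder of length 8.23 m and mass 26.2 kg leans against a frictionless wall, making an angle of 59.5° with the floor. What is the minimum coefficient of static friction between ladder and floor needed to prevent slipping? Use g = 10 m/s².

Sum moments about the foot of the ladder (the floor normal and friction both act there and drop out).
Ladder weight 26.2×10 = 262 N acts at 4.115 m along the ladder; its horizontal arm is 4.115·cos59.5° = 2.089 m → τ = 547.3 N·m clockwise.
Wall normal N acts horizontally at the top; its moment arm is the height L sinθ = 8.23·sin59.5° = 7.091 m, counterclockwise.
Στ = 0 ⇒ N × 7.091 = 547.3 ⇒ N = 77.18 N.
ΣFx = 0 ⇒ f = N_wall = 77.18 N. ΣFy = 0 ⇒ N_floor = 262 N.
μ_min = f / N_floor = 77.18 / 262 = 0.295.

μ_min ≈ 0.295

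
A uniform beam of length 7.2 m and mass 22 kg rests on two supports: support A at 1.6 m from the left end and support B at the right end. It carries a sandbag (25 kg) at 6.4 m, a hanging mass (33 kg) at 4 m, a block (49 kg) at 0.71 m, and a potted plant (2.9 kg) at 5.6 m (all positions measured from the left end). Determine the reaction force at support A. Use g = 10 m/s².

R_A ≈ 942 N

Taking torques about support B:
Beam weight: 22 × 10 = 220 N down at 3.6 m → arm 3.6 m, τ = 220 × 3.6 = 792 N·m counterclockwise.
Sandbag: 25 × 10 = 250 N down at 6.4 m → arm 0.8 m, τ = 250 × 0.8 = 200 N·m counterclockwise.
Hanging mass: 33 × 10 = 330 N down at 4 m → arm 3.2 m, τ = 330 × 3.2 = 1056 N·m counterclockwise.
Block: 49 × 10 = 490 N down at 0.71 m → arm 6.49 m, τ = 490 × 6.49 = 3180 N·m counterclockwise.
Potted plant: 2.9 × 10 = 29 N down at 5.6 m → arm 1.6 m, τ = 29 × 1.6 = 46.4 N·m counterclockwise.
Net load moment about support B = 5274 N·m counterclockwise.
Reaction R at support A is upward at 1.6 m, arm 5.6 m → moment R × 5.6 clockwise.
Στ = 0 ⇒ R × 5.6 = 5274 ⇒ R = 942 N.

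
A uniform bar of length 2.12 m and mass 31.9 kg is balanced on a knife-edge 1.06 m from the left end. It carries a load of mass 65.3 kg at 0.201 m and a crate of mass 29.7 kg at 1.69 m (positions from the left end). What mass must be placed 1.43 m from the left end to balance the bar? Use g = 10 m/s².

Take moments about the knife-edge (at 1.06 m from the left end).
Beam weight: acts at the knife-edge, moment arm 0 → no torque.
Load: 65.3 × 10 = 653 N down at 0.201 m → arm 0.859 m, τ = 653 × 0.859 = 560.9 N·m counterclockwise.
Crate: 29.7 × 10 = 297 N down at 1.69 m → arm 0.63 m, τ = 297 × 0.63 = 187.1 N·m clockwise.
Net moment of known loads = 373.8 N·m counterclockwise.
An unknown mass m at 1.43 m has arm 0.37 m; its moment is m·g·0.37 clockwise.
For rotational equilibrium, m × 10 × 0.37 = 373.8, so m = 373.8 / (10 × 0.37) = 101 kg.

m ≈ 101 kg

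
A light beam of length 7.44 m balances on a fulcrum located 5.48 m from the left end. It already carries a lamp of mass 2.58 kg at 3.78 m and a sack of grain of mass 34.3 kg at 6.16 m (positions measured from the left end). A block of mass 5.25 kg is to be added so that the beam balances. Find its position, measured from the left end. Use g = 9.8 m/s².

x ≈ 1.87 m from the left end

Choose the fulcrum (at 5.48 m from the left end) as the axis so the support reaction has zero arm there.
Lamp: 2.58 × 9.8 = 25.28 N down at 3.78 m → arm 1.7 m, τ = 25.28 × 1.7 = 42.98 N·m counterclockwise.
Sack of grain: 34.3 × 9.8 = 336.1 N down at 6.16 m → arm 0.68 m, τ = 336.1 × 0.68 = 228.5 N·m clockwise.
Net moment of existing loads = 185.5 N·m clockwise.
The block weighs 5.25 × 9.8 = 51.45 N and must supply an equal counterclockwise moment, so its lever arm about the fulcrum is 185.5 / 51.45 = 3.61 m.
That puts it at 5.48 − 3.61 = 1.87 m from the left end.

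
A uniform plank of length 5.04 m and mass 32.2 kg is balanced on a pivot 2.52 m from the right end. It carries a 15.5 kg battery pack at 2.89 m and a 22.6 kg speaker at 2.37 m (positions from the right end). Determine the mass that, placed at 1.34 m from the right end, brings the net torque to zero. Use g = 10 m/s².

m ≈ 1.99 kg

About the pivot (at 2.52 m from the right end):
Beam weight: acts at the pivot, moment arm 0 → no torque.
Battery pack: 15.5 × 10 = 155 N down at 2.89 m → arm 0.37 m, τ = 155 × 0.37 = 57.35 N·m counterclockwise.
Speaker: 22.6 × 10 = 226 N down at 2.37 m → arm 0.15 m, τ = 226 × 0.15 = 33.9 N·m clockwise.
Net moment of known loads = 23.45 N·m counterclockwise.
An unknown mass m at 1.34 m has arm 1.18 m; its moment is m·g·1.18 clockwise.
Setting net torque to zero: m × 10 × 1.18 = 23.45 → m = 23.45 / (10 × 1.18) = 1.99 kg.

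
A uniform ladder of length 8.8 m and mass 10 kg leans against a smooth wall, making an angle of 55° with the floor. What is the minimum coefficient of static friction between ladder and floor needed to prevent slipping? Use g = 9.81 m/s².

μ_min ≈ 0.35

Take moments about the foot of the ladder.
Ladder weight 10×9.81 = 98.1 N acts at 4.4 m along the ladder; its horizontal arm is 4.4·cos55° = 2.524 m → τ = 247.6 N·m clockwise.
Wall normal N acts horizontally at the top; its moment arm is the height L sinθ = 8.8·sin55° = 7.209 m, counterclockwise.
For rotational equilibrium, N × 7.209 = 247.6, so N = 34.35 N.
ΣFx = 0 ⇒ f = N_wall = 34.35 N. ΣFy = 0 ⇒ N_floor = 98.1 N.
μ_min = f / N_floor = 34.35 / 98.1 = 0.35.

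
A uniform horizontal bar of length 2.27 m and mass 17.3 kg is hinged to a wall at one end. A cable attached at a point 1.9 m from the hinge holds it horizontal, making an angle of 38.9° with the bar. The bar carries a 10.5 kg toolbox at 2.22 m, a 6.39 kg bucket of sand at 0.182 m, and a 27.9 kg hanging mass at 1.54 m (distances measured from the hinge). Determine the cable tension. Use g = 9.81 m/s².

T ≈ 716 N

Taking torques about the hinge:
Beam weight: 17.3 × 9.81 = 169.7 N down at 1.135 m → arm 1.135 m, τ = 169.7 × 1.135 = 192.6 N·m clockwise.
Toolbox: 10.5 × 9.81 = 103 N down at 2.22 m → arm 2.22 m, τ = 103 × 2.22 = 228.7 N·m clockwise.
Bucket of sand: 6.39 × 9.81 = 62.69 N down at 0.182 m → arm 0.182 m, τ = 62.69 × 0.182 = 11.41 N·m clockwise.
Hanging mass: 27.9 × 9.81 = 273.7 N down at 1.54 m → arm 1.54 m, τ = 273.7 × 1.54 = 421.5 N·m clockwise.
Total clockwise load moment = 854.2 N·m.
The cable tension T acts at 1.9 m; only its component perpendicular to the bar, T sinθ, produces torque. sin 38.9° = 0.628.
For rotational equilibrium, T × 1.9 × 0.628 = 854.2, so T = 854.2 / 1.193 = 716 N.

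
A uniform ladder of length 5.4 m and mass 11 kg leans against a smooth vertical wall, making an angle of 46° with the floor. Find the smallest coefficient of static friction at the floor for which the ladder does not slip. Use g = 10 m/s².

μ_min ≈ 0.483

About the foot of the ladder:
Ladder weight 11×10 = 110 N acts at 2.7 m along the ladder; its horizontal arm is 2.7·cos46° = 1.876 m → τ = 206.4 N·m clockwise.
Wall normal N acts horizontally at the top; its moment arm is the height L sinθ = 5.4·sin46° = 3.884 m, counterclockwise.
For rotational equilibrium, N × 3.884 = 206.4, so N = 53.14 N.
ΣFx = 0 ⇒ f = N_wall = 53.14 N. ΣFy = 0 ⇒ N_floor = 110 N.
μ_min = f / N_floor = 53.14 / 110 = 0.483.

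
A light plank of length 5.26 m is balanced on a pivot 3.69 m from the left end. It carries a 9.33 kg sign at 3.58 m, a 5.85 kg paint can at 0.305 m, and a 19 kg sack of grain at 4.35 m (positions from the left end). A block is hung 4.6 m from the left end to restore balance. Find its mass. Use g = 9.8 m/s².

Sum moments about the pivot (at 3.69 m from the left end) (the support reaction has zero arm there).
Sign: 9.33 × 9.8 = 91.43 N down at 3.58 m → arm 0.11 m, τ = 91.43 × 0.11 = 10.06 N·m counterclockwise.
Paint can: 5.85 × 9.8 = 57.33 N down at 0.305 m → arm 3.385 m, τ = 57.33 × 3.385 = 194.1 N·m counterclockwise.
Sack of grain: 19 × 9.8 = 186.2 N down at 4.35 m → arm 0.66 m, τ = 186.2 × 0.66 = 122.9 N·m clockwise.
Net moment of known loads = 81.26 N·m counterclockwise.
An unknown mass m at 4.6 m has arm 0.91 m; its moment is m·g·0.91 clockwise.
Στ = 0 ⇒ m × 9.8 × 0.91 = 81.26 ⇒ m = 81.26 / (9.8 × 0.91) = 9.11 kg.

m ≈ 9.11 kg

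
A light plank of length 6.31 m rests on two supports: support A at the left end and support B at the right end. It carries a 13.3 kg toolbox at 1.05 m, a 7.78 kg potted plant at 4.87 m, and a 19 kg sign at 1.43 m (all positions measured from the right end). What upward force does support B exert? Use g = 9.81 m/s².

R_B ≈ 270 N

Taking torques about support A:
Toolbox: 13.3 × 9.81 = 130.5 N down at 1.05 m → arm 5.26 m, τ = 130.5 × 5.26 = 686.4 N·m clockwise.
Potted plant: 7.78 × 9.81 = 76.32 N down at 4.87 m → arm 1.44 m, τ = 76.32 × 1.44 = 109.9 N·m clockwise.
Sign: 19 × 9.81 = 186.4 N down at 1.43 m → arm 4.88 m, τ = 186.4 × 4.88 = 909.6 N·m clockwise.
Net load moment about support A = 1706 N·m clockwise.
Reaction R at support B is upward at 0 m, arm 6.31 m → moment R × 6.31 counterclockwise.
Στ = 0 ⇒ R × 6.31 = 1706 ⇒ R = 270 N.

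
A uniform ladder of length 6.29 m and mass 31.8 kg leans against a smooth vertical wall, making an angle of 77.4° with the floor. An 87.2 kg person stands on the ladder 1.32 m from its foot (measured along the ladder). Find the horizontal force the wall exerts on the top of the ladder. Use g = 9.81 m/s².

About the foot of the ladder:
Ladder weight 31.8×9.81 = 312 N acts at 3.145 m along the ladder; its horizontal arm is 3.145·cos77.4° = 0.6861 m → τ = 214.1 N·m clockwise.
Person: 87.2×9.81 = 855.4 N at 1.32 m → arm 0.2879 m → τ = 246.3 N·m clockwise.
Wall normal N acts horizontally at the top; its moment arm is the height L sinθ = 6.29·sin77.4° = 6.139 m, counterclockwise.
Setting net torque to zero: N × 6.139 = 460.4 → N = 75 N.

N_wall ≈ 75 N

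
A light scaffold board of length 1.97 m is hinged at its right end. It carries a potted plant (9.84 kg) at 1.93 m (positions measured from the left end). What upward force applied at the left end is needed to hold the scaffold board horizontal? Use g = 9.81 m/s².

F ≈ 1.96 N

Take moments about the right end.
Potted plant: 9.84 × 9.81 = 96.53 N down at 1.93 m → arm 0.04 m, τ = 96.53 × 0.04 = 3.861 N·m counterclockwise.
Net moment of the loads = 3.861 N·m counterclockwise.
The upward force F acts at the left end, arm 1.97 m, giving F × 1.97 clockwise.
Balancing moments: F × 1.97 = 3.861, giving F = 3.861 / 1.97 = 1.96 N.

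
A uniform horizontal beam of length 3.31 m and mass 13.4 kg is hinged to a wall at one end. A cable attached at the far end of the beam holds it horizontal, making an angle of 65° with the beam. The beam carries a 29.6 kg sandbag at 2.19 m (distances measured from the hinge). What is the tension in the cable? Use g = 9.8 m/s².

Choose the hinge as the axis so the unknown hinge reaction has zero arm there.
Beam weight: 13.4 × 9.8 = 131.3 N down at 1.655 m → arm 1.655 m, τ = 131.3 × 1.655 = 217.3 N·m clockwise.
Sandbag: 29.6 × 9.8 = 290.1 N down at 2.19 m → arm 2.19 m, τ = 290.1 × 2.19 = 635.3 N·m clockwise.
Total clockwise load moment = 852.6 N·m.
The cable tension T acts at 3.31 m; only its component perpendicular to the beam, T sinθ, produces torque. sin 65° = 0.9063.
Balancing moments: T × 3.31 × 0.9063 = 852.6, giving T = 852.6 / 3 = 284 N.

T ≈ 284 N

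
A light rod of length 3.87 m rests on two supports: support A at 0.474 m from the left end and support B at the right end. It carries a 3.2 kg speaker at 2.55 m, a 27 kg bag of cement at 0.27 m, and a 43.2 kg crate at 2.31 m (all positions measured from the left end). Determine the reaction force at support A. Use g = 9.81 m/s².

R_A ≈ 488 N

About support B:
Speaker: 3.2 × 9.81 = 31.39 N down at 2.55 m → arm 1.32 m, τ = 31.39 × 1.32 = 41.43 N·m counterclockwise.
Bag of cement: 27 × 9.81 = 264.9 N down at 0.27 m → arm 3.6 m, τ = 264.9 × 3.6 = 953.6 N·m counterclockwise.
Crate: 43.2 × 9.81 = 423.8 N down at 2.31 m → arm 1.56 m, τ = 423.8 × 1.56 = 661.1 N·m counterclockwise.
Net load moment about support B = 1656 N·m counterclockwise.
Reaction R at support A is upward at 0.474 m, arm 3.396 m → moment R × 3.396 clockwise.
Balancing moments: R × 3.396 = 1656, giving R = 488 N.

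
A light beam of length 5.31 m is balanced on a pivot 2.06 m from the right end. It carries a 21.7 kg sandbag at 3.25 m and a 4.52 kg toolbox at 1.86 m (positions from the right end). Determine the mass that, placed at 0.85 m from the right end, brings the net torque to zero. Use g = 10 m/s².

About the pivot (at 2.06 m from the right end):
Sandbag: 21.7 × 10 = 217 N down at 3.25 m → arm 1.19 m, τ = 217 × 1.19 = 258.2 N·m counterclockwise.
Toolbox: 4.52 × 10 = 45.2 N down at 1.86 m → arm 0.2 m, τ = 45.2 × 0.2 = 9.04 N·m clockwise.
Net moment of known loads = 249.2 N·m counterclockwise.
An unknown mass m at 0.85 m has arm 1.21 m; its moment is m·g·1.21 clockwise.
Balancing moments: m × 10 × 1.21 = 249.2, giving m = 249.2 / (10 × 1.21) = 20.6 kg.

m ≈ 20.6 kg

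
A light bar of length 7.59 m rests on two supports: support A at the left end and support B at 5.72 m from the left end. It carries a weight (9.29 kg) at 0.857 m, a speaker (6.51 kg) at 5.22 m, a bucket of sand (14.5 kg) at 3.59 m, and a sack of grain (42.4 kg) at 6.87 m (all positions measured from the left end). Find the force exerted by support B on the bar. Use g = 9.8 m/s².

R_B ≈ 660 N

Choose support A as the axis so its reaction then has zero moment arm.
Weight: 9.29 × 9.8 = 91.04 N down at 0.857 m → arm 0.857 m, τ = 91.04 × 0.857 = 78.02 N·m clockwise.
Speaker: 6.51 × 9.8 = 63.8 N down at 5.22 m → arm 5.22 m, τ = 63.8 × 5.22 = 333 N·m clockwise.
Bucket of sand: 14.5 × 9.8 = 142.1 N down at 3.59 m → arm 3.59 m, τ = 142.1 × 3.59 = 510.1 N·m clockwise.
Sack of grain: 42.4 × 9.8 = 415.5 N down at 6.87 m → arm 6.87 m, τ = 415.5 × 6.87 = 2854 N·m clockwise.
Net load moment about support A = 3775 N·m clockwise.
Reaction R at support B is upward at 5.72 m, arm 5.72 m → moment R × 5.72 counterclockwise.
Setting net torque to zero: R × 5.72 = 3775 → R = 660 N.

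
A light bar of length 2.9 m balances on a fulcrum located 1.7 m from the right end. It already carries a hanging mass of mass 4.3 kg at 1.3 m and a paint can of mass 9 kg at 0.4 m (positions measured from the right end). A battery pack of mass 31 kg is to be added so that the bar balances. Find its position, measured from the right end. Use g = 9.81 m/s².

Sum moments about the fulcrum (at 1.7 m from the right end) (the support reaction has zero arm there).
Hanging mass: 4.3 × 9.81 = 42.18 N down at 1.3 m → arm 0.4 m, τ = 42.18 × 0.4 = 16.87 N·m clockwise.
Paint can: 9 × 9.81 = 88.29 N down at 0.4 m → arm 1.3 m, τ = 88.29 × 1.3 = 114.8 N·m clockwise.
Net moment of existing loads = 131.7 N·m clockwise.
The battery pack weighs 31 × 9.81 = 304.1 N and must supply an equal counterclockwise moment, so its lever arm about the fulcrum is 131.7 / 304.1 = 0.433 m.
That puts it at 1.7 + 0.433 = 2.13 m from the right end.

x ≈ 2.13 m from the right end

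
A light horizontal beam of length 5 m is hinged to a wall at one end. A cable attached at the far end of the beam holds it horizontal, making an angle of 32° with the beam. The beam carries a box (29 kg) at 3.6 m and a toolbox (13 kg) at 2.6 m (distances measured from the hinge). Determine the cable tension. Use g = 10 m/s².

T ≈ 522 N

Choose the hinge as the axis so the unknown hinge reaction has zero arm there.
Box: 29 × 10 = 290 N down at 3.6 m → arm 3.6 m, τ = 290 × 3.6 = 1044 N·m clockwise.
Toolbox: 13 × 10 = 130 N down at 2.6 m → arm 2.6 m, τ = 130 × 2.6 = 338 N·m clockwise.
Total clockwise load moment = 1382 N·m.
The cable tension T acts at 5 m; only its component perpendicular to the beam, T sinθ, produces torque. sin 32° = 0.5299.
Setting net torque to zero: T × 5 × 0.5299 = 1382 → T = 1382 / 2.65 = 522 N.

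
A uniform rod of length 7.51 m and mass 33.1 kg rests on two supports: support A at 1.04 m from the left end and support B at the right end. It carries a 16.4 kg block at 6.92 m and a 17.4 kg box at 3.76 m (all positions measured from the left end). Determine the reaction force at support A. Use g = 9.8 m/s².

R_A ≈ 302 N

Choose support B as the axis so its reaction then has zero moment arm.
Beam weight: 33.1 × 9.8 = 324.4 N down at 3.755 m → arm 3.755 m, τ = 324.4 × 3.755 = 1218 N·m counterclockwise.
Block: 16.4 × 9.8 = 160.7 N down at 6.92 m → arm 0.59 m, τ = 160.7 × 0.59 = 94.81 N·m counterclockwise.
Box: 17.4 × 9.8 = 170.5 N down at 3.76 m → arm 3.75 m, τ = 170.5 × 3.75 = 639.4 N·m counterclockwise.
Net load moment about support B = 1952 N·m counterclockwise.
Reaction R at support A is upward at 1.04 m, arm 6.47 m → moment R × 6.47 clockwise.
Setting net torque to zero: R × 6.47 = 1952 → R = 302 N.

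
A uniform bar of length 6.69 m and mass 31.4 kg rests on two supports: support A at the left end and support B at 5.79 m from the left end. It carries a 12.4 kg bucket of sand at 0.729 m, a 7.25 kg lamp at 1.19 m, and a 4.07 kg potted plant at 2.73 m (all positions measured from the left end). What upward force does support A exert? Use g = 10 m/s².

About support B:
Beam weight: 31.4 × 10 = 314 N down at 3.345 m → arm 2.445 m, τ = 314 × 2.445 = 767.7 N·m counterclockwise.
Bucket of sand: 12.4 × 10 = 124 N down at 0.729 m → arm 5.061 m, τ = 124 × 5.061 = 627.6 N·m counterclockwise.
Lamp: 7.25 × 10 = 72.5 N down at 1.19 m → arm 4.6 m, τ = 72.5 × 4.6 = 333.5 N·m counterclockwise.
Potted plant: 4.07 × 10 = 40.7 N down at 2.73 m → arm 3.06 m, τ = 40.7 × 3.06 = 124.5 N·m counterclockwise.
Net load moment about support B = 1853 N·m counterclockwise.
Reaction R at support A is upward at 0 m, arm 5.79 m → moment R × 5.79 clockwise.
Balancing moments: R × 5.79 = 1853, giving R = 320 N.

R_A ≈ 320 N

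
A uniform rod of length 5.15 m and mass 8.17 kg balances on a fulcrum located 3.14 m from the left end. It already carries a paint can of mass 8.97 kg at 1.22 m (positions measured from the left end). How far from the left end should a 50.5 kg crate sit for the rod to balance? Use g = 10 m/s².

x ≈ 3.57 m from the left end

Sum moments about the fulcrum (at 3.14 m from the left end) (the support reaction has zero arm there).
Beam weight: 8.17 × 10 = 81.7 N down at 2.575 m → arm 0.565 m, τ = 81.7 × 0.565 = 46.16 N·m counterclockwise.
Paint can: 8.97 × 10 = 89.7 N down at 1.22 m → arm 1.92 m, τ = 89.7 × 1.92 = 172.2 N·m counterclockwise.
Net moment of existing loads = 218.4 N·m counterclockwise.
The crate weighs 50.5 × 10 = 505 N and must supply an equal clockwise moment, so its lever arm about the fulcrum is 218.4 / 505 = 0.432 m.
That puts it at 3.14 + 0.432 = 3.57 m from the left end.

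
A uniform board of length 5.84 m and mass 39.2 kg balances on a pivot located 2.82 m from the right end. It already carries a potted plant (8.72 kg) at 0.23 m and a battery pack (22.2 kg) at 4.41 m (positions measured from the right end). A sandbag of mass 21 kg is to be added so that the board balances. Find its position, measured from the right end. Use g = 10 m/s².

x ≈ 2.03 m from the right end

Choose the pivot (at 2.82 m from the right end) as the axis so the support reaction has zero arm there.
Beam weight: 39.2 × 10 = 392 N down at 2.92 m → arm 0.1 m, τ = 392 × 0.1 = 39.2 N·m counterclockwise.
Potted plant: 8.72 × 10 = 87.2 N down at 0.23 m → arm 2.59 m, τ = 87.2 × 2.59 = 225.8 N·m clockwise.
Battery pack: 22.2 × 10 = 222 N down at 4.41 m → arm 1.59 m, τ = 222 × 1.59 = 353 N·m counterclockwise.
Net moment of existing loads = 166.4 N·m counterclockwise.
The sandbag weighs 21 × 10 = 210 N and must supply an equal clockwise moment, so its lever arm about the pivot is 166.4 / 210 = 0.792 m.
That puts it at 2.82 − 0.792 = 2.03 m from the right end.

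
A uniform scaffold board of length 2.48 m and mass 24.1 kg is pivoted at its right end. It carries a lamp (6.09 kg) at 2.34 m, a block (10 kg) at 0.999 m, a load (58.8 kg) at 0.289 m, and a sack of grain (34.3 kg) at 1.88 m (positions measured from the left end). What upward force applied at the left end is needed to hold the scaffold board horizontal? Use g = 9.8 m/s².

Take moments about the right end.
Beam weight: 24.1 × 9.8 = 236.2 N down at 1.24 m → arm 1.24 m, τ = 236.2 × 1.24 = 292.9 N·m counterclockwise.
Lamp: 6.09 × 9.8 = 59.68 N down at 2.34 m → arm 0.14 m, τ = 59.68 × 0.14 = 8.355 N·m counterclockwise.
Block: 10 × 9.8 = 98 N down at 0.999 m → arm 1.481 m, τ = 98 × 1.481 = 145.1 N·m counterclockwise.
Load: 58.8 × 9.8 = 576.2 N down at 0.289 m → arm 2.191 m, τ = 576.2 × 2.191 = 1262 N·m counterclockwise.
Sack of grain: 34.3 × 9.8 = 336.1 N down at 1.88 m → arm 0.6 m, τ = 336.1 × 0.6 = 201.7 N·m counterclockwise.
Net moment of the loads = 1910 N·m counterclockwise.
The upward force F acts at the left end, arm 2.48 m, giving F × 2.48 clockwise.
Στ = 0 ⇒ F × 2.48 = 1910 ⇒ F = 1910 / 2.48 = 770 N.

F ≈ 770 N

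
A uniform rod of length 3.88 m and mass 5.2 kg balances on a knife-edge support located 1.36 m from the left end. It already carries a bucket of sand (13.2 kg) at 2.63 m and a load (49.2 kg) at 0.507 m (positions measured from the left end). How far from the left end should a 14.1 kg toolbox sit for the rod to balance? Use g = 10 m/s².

x ≈ 2.93 m from the left end

Sum moments about the knife-edge support (at 1.36 m from the left end) (the support reaction has zero arm there).
Beam weight: 5.2 × 10 = 52 N down at 1.94 m → arm 0.58 m, τ = 52 × 0.58 = 30.16 N·m clockwise.
Bucket of sand: 13.2 × 10 = 132 N down at 2.63 m → arm 1.27 m, τ = 132 × 1.27 = 167.6 N·m clockwise.
Load: 49.2 × 10 = 492 N down at 0.507 m → arm 0.853 m, τ = 492 × 0.853 = 419.7 N·m counterclockwise.
Net moment of existing loads = 221.9 N·m counterclockwise.
The toolbox weighs 14.1 × 10 = 141 N and must supply an equal clockwise moment, so its lever arm about the knife-edge support is 221.9 / 141 = 1.57 m.
That puts it at 1.36 + 1.57 = 2.93 m from the left end.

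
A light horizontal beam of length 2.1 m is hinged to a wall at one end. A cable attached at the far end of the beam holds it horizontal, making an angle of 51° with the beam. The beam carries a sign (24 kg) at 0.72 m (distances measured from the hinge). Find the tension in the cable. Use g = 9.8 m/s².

T ≈ 104 N

Choose the hinge as the axis so the unknown hinge reaction has zero arm there.
Sign: 24 × 9.8 = 235.2 N down at 0.72 m → arm 0.72 m, τ = 235.2 × 0.72 = 169.3 N·m clockwise.
Total clockwise load moment = 169.3 N·m.
The cable tension T acts at 2.1 m; only its component perpendicular to the beam, T sinθ, produces torque. sin 51° = 0.7771.
Setting net torque to zero: T × 2.1 × 0.7771 = 169.3 → T = 169.3 / 1.632 = 104 N.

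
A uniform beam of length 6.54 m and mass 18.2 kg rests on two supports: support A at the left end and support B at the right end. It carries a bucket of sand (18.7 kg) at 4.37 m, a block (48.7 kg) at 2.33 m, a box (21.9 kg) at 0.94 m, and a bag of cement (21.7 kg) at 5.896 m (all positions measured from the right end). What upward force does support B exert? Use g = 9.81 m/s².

R_B ≈ 663 N

Taking torques about support A:
Beam weight: 18.2 × 9.81 = 178.5 N down at 3.27 m → arm 3.27 m, τ = 178.5 × 3.27 = 583.7 N·m clockwise.
Bucket of sand: 18.7 × 9.81 = 183.4 N down at 4.37 m → arm 2.17 m, τ = 183.4 × 2.17 = 398 N·m clockwise.
Block: 48.7 × 9.81 = 477.7 N down at 2.33 m → arm 4.21 m, τ = 477.7 × 4.21 = 2011 N·m clockwise.
Box: 21.9 × 9.81 = 214.8 N down at 0.94 m → arm 5.6 m, τ = 214.8 × 5.6 = 1203 N·m clockwise.
Bag of cement: 21.7 × 9.81 = 212.9 N down at 5.896 m → arm 0.644 m, τ = 212.9 × 0.644 = 137.1 N·m clockwise.
Net load moment about support A = 4333 N·m clockwise.
Reaction R at support B is upward at 0 m, arm 6.54 m → moment R × 6.54 counterclockwise.
Στ = 0 ⇒ R × 6.54 = 4333 ⇒ R = 663 N.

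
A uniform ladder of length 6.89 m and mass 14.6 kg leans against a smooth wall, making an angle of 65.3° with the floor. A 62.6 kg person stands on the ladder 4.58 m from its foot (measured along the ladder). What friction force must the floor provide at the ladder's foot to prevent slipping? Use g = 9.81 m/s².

f ≈ 221 N

Choose the foot of the ladder as the axis so the floor normal and friction both act there and drop out.
Ladder weight 14.6×9.81 = 143.2 N acts at 3.445 m along the ladder; its horizontal arm is 3.445·cos65.3° = 1.44 m → τ = 206.2 N·m clockwise.
Person: 62.6×9.81 = 614.1 N at 4.58 m → arm 1.914 m → τ = 1175 N·m clockwise.
Wall normal N acts horizontally at the top; its moment arm is the height L sinθ = 6.89·sin65.3° = 6.26 m, counterclockwise.
Στ = 0 ⇒ N × 6.26 = 1381 ⇒ N = 221 N.
ΣFx = 0: friction at the foot balances the wall's push, so f = N_wall = 221 N.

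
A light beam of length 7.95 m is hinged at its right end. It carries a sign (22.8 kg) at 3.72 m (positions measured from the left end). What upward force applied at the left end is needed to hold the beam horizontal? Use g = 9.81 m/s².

F ≈ 119 N

Choose the right end as the axis so the unknown pivot reaction has zero arm there.
Sign: 22.8 × 9.81 = 223.7 N down at 3.72 m → arm 4.23 m, τ = 223.7 × 4.23 = 946.3 N·m counterclockwise.
Net moment of the loads = 946.3 N·m counterclockwise.
The upward force F acts at the left end, arm 7.95 m, giving F × 7.95 clockwise.
Balancing moments: F × 7.95 = 946.3, giving F = 946.3 / 7.95 = 119 N.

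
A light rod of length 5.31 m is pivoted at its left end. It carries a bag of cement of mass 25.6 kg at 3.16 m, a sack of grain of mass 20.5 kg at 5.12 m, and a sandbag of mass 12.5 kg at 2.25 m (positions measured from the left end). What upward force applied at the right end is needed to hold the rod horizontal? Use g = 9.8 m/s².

Taking torques about the left end:
Bag of cement: 25.6 × 9.8 = 250.9 N down at 3.16 m → arm 3.16 m, τ = 250.9 × 3.16 = 792.8 N·m clockwise.
Sack of grain: 20.5 × 9.8 = 200.9 N down at 5.12 m → arm 5.12 m, τ = 200.9 × 5.12 = 1029 N·m clockwise.
Sandbag: 12.5 × 9.8 = 122.5 N down at 2.25 m → arm 2.25 m, τ = 122.5 × 2.25 = 275.6 N·m clockwise.
Net moment of the loads = 2097 N·m clockwise.
The upward force F acts at the right end, arm 5.31 m, giving F × 5.31 counterclockwise.
Balancing moments: F × 5.31 = 2097, giving F = 2097 / 5.31 = 395 N.

F ≈ 395 N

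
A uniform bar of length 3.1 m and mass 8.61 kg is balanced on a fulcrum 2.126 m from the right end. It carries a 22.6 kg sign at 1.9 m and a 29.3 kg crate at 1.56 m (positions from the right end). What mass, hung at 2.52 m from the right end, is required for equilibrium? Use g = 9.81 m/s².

Sum moments about the fulcrum (at 2.126 m from the right end) (the support reaction has zero arm there).
Beam weight: 8.61 × 9.81 = 84.46 N down at 1.55 m → arm 0.576 m, τ = 84.46 × 0.576 = 48.65 N·m clockwise.
Sign: 22.6 × 9.81 = 221.7 N down at 1.9 m → arm 0.226 m, τ = 221.7 × 0.226 = 50.1 N·m clockwise.
Crate: 29.3 × 9.81 = 287.4 N down at 1.56 m → arm 0.566 m, τ = 287.4 × 0.566 = 162.7 N·m clockwise.
Net moment of known loads = 261.4 N·m clockwise.
An unknown mass m at 2.52 m has arm 0.394 m; its moment is m·g·0.394 counterclockwise.
Balancing moments: m × 9.81 × 0.394 = 261.4, giving m = 261.4 / (9.81 × 0.394) = 67.6 kg.

m ≈ 67.6 kg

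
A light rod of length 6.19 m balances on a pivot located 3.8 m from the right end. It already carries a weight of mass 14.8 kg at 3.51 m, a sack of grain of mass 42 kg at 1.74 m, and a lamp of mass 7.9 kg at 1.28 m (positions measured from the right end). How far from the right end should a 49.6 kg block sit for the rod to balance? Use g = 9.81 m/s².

x ≈ 6.03 m from the right end

Choose the pivot (at 3.8 m from the right end) as the axis so the support reaction has zero arm there.
Weight: 14.8 × 9.81 = 145.2 N down at 3.51 m → arm 0.29 m, τ = 145.2 × 0.29 = 42.11 N·m clockwise.
Sack of grain: 42 × 9.81 = 412 N down at 1.74 m → arm 2.06 m, τ = 412 × 2.06 = 848.7 N·m clockwise.
Lamp: 7.9 × 9.81 = 77.5 N down at 1.28 m → arm 2.52 m, τ = 77.5 × 2.52 = 195.3 N·m clockwise.
Net moment of existing loads = 1086 N·m clockwise.
The block weighs 49.6 × 9.81 = 486.6 N and must supply an equal counterclockwise moment, so its lever arm about the pivot is 1086 / 486.6 = 2.23 m.
That puts it at 3.8 + 2.23 = 6.03 m from the right end.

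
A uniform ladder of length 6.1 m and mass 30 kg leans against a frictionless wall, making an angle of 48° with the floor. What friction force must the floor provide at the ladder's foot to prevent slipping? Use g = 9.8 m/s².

f ≈ 132 N

Sum moments about the foot of the ladder (the floor normal and friction both act there and drop out).
Ladder weight 30×9.8 = 294 N acts at 3.05 m along the ladder; its horizontal arm is 3.05·cos48° = 2.041 m → τ = 600.1 N·m clockwise.
Wall normal N acts horizontally at the top; its moment arm is the height L sinθ = 6.1·sin48° = 4.533 m, counterclockwise.
For rotational equilibrium, N × 4.533 = 600.1, so N = 132 N.
ΣFx = 0: friction at the foot balances the wall's push, so f = N_wall = 132 N.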